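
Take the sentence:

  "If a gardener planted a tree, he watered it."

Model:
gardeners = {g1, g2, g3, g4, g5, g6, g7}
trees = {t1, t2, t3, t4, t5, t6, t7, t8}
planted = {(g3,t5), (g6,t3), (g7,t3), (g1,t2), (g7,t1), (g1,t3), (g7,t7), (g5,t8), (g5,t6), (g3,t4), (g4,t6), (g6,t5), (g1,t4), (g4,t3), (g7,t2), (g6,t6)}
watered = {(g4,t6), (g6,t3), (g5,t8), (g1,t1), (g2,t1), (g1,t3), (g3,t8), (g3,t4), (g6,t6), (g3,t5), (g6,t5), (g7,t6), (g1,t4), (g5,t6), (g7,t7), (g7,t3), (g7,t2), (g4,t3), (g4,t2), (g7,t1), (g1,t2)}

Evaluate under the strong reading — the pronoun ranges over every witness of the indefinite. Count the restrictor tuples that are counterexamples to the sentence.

0

"it" takes "a tree" as antecedent — a donkey pronoun bound across the clause boundary.
Strong reading: for every (g,t) with planted(g,t), watered(g,t).
Restrictor pairs: (g1,t2) ✓  (g1,t3) ✓  (g1,t4) ✓  (g3,t4) ✓  (g3,t5) ✓  (g4,t3) ✓  (g4,t6) ✓  (g5,t6) ✓  (g5,t8) ✓  (g6,t3) ✓  (g6,t5) ✓  (g6,t6) ✓  (g7,t1) ✓  (g7,t2) ✓  (g7,t3) ✓  (g7,t7) ✓
Counterexamples (restrictor pairs failing the scope): 0.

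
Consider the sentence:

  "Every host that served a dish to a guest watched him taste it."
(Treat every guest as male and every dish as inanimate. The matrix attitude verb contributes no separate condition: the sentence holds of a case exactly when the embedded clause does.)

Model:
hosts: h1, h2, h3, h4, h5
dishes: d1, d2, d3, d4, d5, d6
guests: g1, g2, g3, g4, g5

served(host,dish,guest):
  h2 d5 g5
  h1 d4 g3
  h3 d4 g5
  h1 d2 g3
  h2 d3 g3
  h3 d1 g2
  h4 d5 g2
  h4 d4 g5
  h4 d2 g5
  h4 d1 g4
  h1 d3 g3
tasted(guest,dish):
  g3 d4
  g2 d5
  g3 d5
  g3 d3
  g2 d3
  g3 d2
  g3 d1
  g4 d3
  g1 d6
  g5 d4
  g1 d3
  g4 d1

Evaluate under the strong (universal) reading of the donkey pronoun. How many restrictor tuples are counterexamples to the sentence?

"him" takes "a guest" as antecedent and "it" takes "a dish"; both are donkey pronouns co-varying with the restrictor.
Strong reading: for every (h,d,g) with served(h,d,g), tasted(g,d).
Restrictor triples: (h1,d2,g3)→tasted(g3,d2) ✓  (h1,d3,g3)→tasted(g3,d3) ✓  (h1,d4,g3)→tasted(g3,d4) ✓  (h2,d3,g3)→tasted(g3,d3) ✓  (h2,d5,g5)→tasted(g5,d5) ✗  (h3,d1,g2)→tasted(g2,d1) ✗  (h3,d4,g5)→tasted(g5,d4) ✓  (h4,d1,g4)→tasted(g4,d1) ✓  (h4,d2,g5)→tasted(g5,d2) ✗  (h4,d4,g5)→tasted(g5,d4) ✓  (h4,d5,g2)→tasted(g2,d5) ✓
Counterexamples (restrictor triples failing the scope): 3.

3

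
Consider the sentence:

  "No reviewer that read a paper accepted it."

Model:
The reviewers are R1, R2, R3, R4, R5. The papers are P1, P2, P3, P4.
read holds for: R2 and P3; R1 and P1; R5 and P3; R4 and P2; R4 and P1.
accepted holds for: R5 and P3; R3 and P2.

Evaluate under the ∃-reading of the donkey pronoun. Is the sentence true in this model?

False

"it" takes "a paper" as antecedent — a donkey pronoun bound across the clause boundary.
Truth condition: for no (r,p) with read(r,p) does accepted(r,p) hold.
Restrictor pairs — does the scope hold? (R1,P1):fails  (R2,P3):fails  (R4,P1):fails  (R4,P2):fails  (R5,P3):holds
Scope holds for 1 pair(s), so the sentence is false.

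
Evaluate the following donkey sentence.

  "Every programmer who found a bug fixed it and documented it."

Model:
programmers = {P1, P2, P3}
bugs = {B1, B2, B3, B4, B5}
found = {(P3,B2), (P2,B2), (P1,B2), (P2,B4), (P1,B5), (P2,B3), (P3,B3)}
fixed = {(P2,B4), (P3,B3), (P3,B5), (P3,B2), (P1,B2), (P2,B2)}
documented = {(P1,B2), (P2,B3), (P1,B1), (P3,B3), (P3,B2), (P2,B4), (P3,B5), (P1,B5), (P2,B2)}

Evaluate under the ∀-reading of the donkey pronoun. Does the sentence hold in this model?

"it" takes "a bug" as antecedent — a donkey pronoun bound across the clause boundary.
Strong reading: for every (p,b) with found(p,b), fixed(p,b) ∧ documented(p,b).
Restrictor pairs: (P1,B2) ✓  (P1,B5) ✗  (P2,B2) ✓  (P2,B3) ✗  (P2,B4) ✓  (P3,B2) ✓  (P3,B3) ✓
Counterexample: (P1,B5) is in found but fails the scope.

False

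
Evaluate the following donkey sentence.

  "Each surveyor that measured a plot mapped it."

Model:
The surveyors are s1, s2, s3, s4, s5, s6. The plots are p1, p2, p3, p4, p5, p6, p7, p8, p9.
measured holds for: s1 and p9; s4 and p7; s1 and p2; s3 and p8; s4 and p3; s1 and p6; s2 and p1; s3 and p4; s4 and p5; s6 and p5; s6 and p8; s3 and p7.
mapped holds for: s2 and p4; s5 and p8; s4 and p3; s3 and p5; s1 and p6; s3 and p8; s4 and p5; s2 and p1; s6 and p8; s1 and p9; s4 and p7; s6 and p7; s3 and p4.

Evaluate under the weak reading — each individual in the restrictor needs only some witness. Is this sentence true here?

True

"it" takes "a plot" as antecedent — a donkey pronoun bound across the clause boundary.
Weak reading: every surveyor s with some measured-plot has at least one measured-plot p such that mapped(s,p).
Per surveyor: s1:✓  s2:✓  s3:✓  s4:✓  s6:✓
Every surveyor in the restrictor has a witness.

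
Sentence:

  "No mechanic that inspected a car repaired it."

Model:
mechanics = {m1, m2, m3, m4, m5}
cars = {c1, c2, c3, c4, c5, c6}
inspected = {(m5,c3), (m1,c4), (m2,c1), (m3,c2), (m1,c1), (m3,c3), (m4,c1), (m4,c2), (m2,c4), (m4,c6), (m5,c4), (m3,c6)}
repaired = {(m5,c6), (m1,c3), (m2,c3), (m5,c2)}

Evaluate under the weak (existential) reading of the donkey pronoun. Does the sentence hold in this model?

True

"it" takes "a car" as antecedent — a donkey pronoun bound across the clause boundary.
Truth condition: for no (m,c) with inspected(m,c) does repaired(m,c) hold.
Restrictor pairs — does the scope hold? (m1,c1):fails  (m1,c4):fails  (m2,c1):fails  (m2,c4):fails  (m3,c2):fails  (m3,c3):fails  (m3,c6):fails  (m4,c1):fails  (m4,c2):fails  (m4,c6):fails  (m5,c3):fails  (m5,c4):fails
Scope holds for no restrictor pair, so the sentence is true.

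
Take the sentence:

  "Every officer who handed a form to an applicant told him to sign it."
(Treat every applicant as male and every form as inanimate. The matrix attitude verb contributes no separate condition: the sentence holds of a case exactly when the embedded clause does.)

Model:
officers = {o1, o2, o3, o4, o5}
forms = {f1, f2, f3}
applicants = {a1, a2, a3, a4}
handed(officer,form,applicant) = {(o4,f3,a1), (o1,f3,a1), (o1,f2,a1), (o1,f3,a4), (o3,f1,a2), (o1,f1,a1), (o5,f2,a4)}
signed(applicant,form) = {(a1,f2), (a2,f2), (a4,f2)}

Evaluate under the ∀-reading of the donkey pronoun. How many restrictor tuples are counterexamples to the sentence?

5

"him" takes "an applicant" as antecedent and "it" takes "a form"; both are donkey pronouns co-varying with the restrictor.
Strong reading: for every (o,f,a) with handed(o,f,a), signed(a,f).
Restrictor triples: (o1,f1,a1)→signed(a1,f1) ✗  (o1,f2,a1)→signed(a1,f2) ✓  (o1,f3,a1)→signed(a1,f3) ✗  (o1,f3,a4)→signed(a4,f3) ✗  (o3,f1,a2)→signed(a2,f1) ✗  (o4,f3,a1)→signed(a1,f3) ✗  (o5,f2,a4)→signed(a4,f2) ✓
Counterexamples (restrictor triples failing the scope): 5.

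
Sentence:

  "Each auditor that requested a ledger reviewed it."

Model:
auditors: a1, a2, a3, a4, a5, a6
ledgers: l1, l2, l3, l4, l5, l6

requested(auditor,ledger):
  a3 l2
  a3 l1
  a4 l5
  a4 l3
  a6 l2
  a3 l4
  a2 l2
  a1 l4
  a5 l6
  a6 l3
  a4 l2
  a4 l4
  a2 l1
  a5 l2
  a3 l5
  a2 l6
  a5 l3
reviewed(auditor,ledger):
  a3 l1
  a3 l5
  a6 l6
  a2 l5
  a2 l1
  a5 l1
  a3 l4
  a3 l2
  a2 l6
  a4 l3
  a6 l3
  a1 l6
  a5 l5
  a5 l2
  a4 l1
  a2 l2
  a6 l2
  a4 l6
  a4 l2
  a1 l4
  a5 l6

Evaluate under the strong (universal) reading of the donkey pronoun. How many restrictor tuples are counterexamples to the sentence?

"it" takes "a ledger" as antecedent — a donkey pronoun bound across the clause boundary.
Strong reading: for every (a,l) with requested(a,l), reviewed(a,l).
Restrictor pairs: (a1,l4) ✓  (a2,l1) ✓  (a2,l2) ✓  (a2,l6) ✓  (a3,l1) ✓  (a3,l2) ✓  (a3,l4) ✓  (a3,l5) ✓  (a4,l2) ✓  (a4,l3) ✓  (a4,l4) ✗  (a4,l5) ✗  (a5,l2) ✓  (a5,l3) ✗  (a5,l6) ✓  (a6,l2) ✓  (a6,l3) ✓
Counterexamples (restrictor pairs failing the scope): 3.

3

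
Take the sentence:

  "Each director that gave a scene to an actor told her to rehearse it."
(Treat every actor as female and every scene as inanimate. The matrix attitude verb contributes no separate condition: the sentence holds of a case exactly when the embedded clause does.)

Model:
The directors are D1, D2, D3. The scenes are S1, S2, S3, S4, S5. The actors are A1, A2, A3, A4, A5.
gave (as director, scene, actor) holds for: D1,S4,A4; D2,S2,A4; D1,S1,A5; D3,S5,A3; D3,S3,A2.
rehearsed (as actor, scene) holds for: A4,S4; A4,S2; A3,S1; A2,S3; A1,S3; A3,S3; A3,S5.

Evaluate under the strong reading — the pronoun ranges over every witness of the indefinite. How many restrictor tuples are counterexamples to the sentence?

"her" takes "an actor" as antecedent and "it" takes "a scene"; both are donkey pronouns co-varying with the restrictor.
Strong reading: for every (d,s,a) with gave(d,s,a), rehearsed(a,s).
Restrictor triples: (D1,S1,A5)→rehearsed(A5,S1) ✗  (D1,S4,A4)→rehearsed(A4,S4) ✓  (D2,S2,A4)→rehearsed(A4,S2) ✓  (D3,S3,A2)→rehearsed(A2,S3) ✓  (D3,S5,A3)→rehearsed(A3,S5) ✓
Counterexamples (restrictor triples failing the scope): 1.

1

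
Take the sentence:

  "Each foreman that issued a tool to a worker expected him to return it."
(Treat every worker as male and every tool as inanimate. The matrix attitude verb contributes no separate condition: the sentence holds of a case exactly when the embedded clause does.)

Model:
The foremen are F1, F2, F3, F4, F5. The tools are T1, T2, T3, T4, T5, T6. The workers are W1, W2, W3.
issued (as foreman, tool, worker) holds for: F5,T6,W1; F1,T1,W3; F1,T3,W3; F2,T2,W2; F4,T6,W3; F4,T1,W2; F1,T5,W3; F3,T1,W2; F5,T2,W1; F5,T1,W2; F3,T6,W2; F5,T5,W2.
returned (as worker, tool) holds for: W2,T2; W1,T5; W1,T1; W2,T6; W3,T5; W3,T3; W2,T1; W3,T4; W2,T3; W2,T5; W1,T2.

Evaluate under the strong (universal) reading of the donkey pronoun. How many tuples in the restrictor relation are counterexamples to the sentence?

"him" takes "a worker" as antecedent and "it" takes "a tool"; both are donkey pronouns co-varying with the restrictor.
Strong reading: for every (f,t,w) with issued(f,t,w), returned(w,t).
Restrictor triples: (F1,T1,W3)→returned(W3,T1) ✗  (F1,T3,W3)→returned(W3,T3) ✓  (F1,T5,W3)→returned(W3,T5) ✓  (F2,T2,W2)→returned(W2,T2) ✓  (F3,T1,W2)→returned(W2,T1) ✓  (F3,T6,W2)→returned(W2,T6) ✓  (F4,T1,W2)→returned(W2,T1) ✓  (F4,T6,W3)→returned(W3,T6) ✗  (F5,T1,W2)→returned(W2,T1) ✓  (F5,T2,W1)→returned(W1,T2) ✓  (F5,T5,W2)→returned(W2,T5) ✓  (F5,T6,W1)→returned(W1,T6) ✗
Counterexamples (restrictor triples failing the scope): 3.

3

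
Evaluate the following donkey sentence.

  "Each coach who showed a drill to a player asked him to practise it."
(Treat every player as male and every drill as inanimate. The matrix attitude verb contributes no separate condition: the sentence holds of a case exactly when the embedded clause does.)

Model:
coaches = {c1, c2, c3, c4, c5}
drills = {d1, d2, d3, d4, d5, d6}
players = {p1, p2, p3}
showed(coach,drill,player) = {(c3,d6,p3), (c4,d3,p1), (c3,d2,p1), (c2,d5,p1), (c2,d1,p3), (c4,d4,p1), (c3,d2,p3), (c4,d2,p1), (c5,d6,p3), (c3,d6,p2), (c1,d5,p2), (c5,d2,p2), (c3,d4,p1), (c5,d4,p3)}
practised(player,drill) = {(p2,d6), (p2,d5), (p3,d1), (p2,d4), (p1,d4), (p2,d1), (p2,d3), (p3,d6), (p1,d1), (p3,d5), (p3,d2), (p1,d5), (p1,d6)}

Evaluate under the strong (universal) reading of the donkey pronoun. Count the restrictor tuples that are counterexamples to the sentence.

5

"him" takes "a player" as antecedent and "it" takes "a drill"; both are donkey pronouns co-varying with the restrictor.
Strong reading: for every (c,d,p) with showed(c,d,p), practised(p,d).
Restrictor triples: (c1,d5,p2)→practised(p2,d5) ✓  (c2,d1,p3)→practised(p3,d1) ✓  (c2,d5,p1)→practised(p1,d5) ✓  (c3,d2,p1)→practised(p1,d2) ✗  (c3,d2,p3)→practised(p3,d2) ✓  (c3,d4,p1)→practised(p1,d4) ✓  (c3,d6,p2)→practised(p2,d6) ✓  (c3,d6,p3)→practised(p3,d6) ✓  (c4,d2,p1)→practised(p1,d2) ✗  (c4,d3,p1)→practised(p1,d3) ✗  (c4,d4,p1)→practised(p1,d4) ✓  (c5,d2,p2)→practised(p2,d2) ✗  (c5,d4,p3)→practised(p3,d4) ✗  (c5,d6,p3)→practised(p3,d6) ✓
Counterexamples (restrictor triples failing the scope): 5.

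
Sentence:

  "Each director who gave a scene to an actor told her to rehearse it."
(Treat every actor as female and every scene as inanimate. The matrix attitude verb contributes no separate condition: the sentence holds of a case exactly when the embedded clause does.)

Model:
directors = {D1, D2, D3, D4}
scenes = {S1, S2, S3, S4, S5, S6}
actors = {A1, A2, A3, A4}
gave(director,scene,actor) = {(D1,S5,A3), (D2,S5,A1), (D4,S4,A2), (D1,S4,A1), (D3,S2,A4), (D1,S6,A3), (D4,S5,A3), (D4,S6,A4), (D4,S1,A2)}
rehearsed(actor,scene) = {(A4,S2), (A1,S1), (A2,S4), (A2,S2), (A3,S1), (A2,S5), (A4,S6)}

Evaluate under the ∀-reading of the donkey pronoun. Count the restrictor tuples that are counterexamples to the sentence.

6

"her" takes "an actor" as antecedent and "it" takes "a scene"; both are donkey pronouns co-varying with the restrictor.
Strong reading: for every (d,s,a) with gave(d,s,a), rehearsed(a,s).
Restrictor triples: (D1,S4,A1)→rehearsed(A1,S4) ✗  (D1,S5,A3)→rehearsed(A3,S5) ✗  (D1,S6,A3)→rehearsed(A3,S6) ✗  (D2,S5,A1)→rehearsed(A1,S5) ✗  (D3,S2,A4)→rehearsed(A4,S2) ✓  (D4,S1,A2)→rehearsed(A2,S1) ✗  (D4,S4,A2)→rehearsed(A2,S4) ✓  (D4,S5,A3)→rehearsed(A3,S5) ✗  (D4,S6,A4)→rehearsed(A4,S6) ✓
Counterexamples (restrictor triples failing the scope): 6.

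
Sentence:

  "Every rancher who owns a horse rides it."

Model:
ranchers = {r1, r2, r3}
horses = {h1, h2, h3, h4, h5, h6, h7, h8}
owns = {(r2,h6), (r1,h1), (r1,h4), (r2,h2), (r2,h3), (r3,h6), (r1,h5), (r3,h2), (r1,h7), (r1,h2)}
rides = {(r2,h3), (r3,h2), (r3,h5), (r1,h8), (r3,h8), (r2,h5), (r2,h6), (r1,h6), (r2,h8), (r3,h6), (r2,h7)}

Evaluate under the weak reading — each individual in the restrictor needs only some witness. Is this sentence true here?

False

"it" takes "a horse" as antecedent — a donkey pronoun bound across the clause boundary.
Weak reading: every rancher r with some owns-horse has at least one owns-horse h such that rides(r,h).
Per rancher: r1:✗  r2:✓  r3:✓
r1 has no witness among its owns-horses.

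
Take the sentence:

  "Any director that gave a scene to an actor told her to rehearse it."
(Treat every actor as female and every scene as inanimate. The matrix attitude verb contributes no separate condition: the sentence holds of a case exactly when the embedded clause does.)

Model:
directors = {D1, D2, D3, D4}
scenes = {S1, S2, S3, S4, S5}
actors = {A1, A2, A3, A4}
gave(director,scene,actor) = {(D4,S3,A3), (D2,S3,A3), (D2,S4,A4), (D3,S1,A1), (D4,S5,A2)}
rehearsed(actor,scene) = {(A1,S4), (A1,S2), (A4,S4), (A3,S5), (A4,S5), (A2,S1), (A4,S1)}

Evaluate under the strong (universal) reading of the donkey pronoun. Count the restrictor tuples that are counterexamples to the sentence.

"her" takes "an actor" as antecedent and "it" takes "a scene"; both are donkey pronouns co-varying with the restrictor.
Strong reading: for every (d,s,a) with gave(d,s,a), rehearsed(a,s).
Restrictor triples: (D2,S3,A3)→rehearsed(A3,S3) ✗  (D2,S4,A4)→rehearsed(A4,S4) ✓  (D3,S1,A1)→rehearsed(A1,S1) ✗  (D4,S3,A3)→rehearsed(A3,S3) ✗  (D4,S5,A2)→rehearsed(A2,S5) ✗
Counterexamples (restrictor triples failing the scope): 4.

4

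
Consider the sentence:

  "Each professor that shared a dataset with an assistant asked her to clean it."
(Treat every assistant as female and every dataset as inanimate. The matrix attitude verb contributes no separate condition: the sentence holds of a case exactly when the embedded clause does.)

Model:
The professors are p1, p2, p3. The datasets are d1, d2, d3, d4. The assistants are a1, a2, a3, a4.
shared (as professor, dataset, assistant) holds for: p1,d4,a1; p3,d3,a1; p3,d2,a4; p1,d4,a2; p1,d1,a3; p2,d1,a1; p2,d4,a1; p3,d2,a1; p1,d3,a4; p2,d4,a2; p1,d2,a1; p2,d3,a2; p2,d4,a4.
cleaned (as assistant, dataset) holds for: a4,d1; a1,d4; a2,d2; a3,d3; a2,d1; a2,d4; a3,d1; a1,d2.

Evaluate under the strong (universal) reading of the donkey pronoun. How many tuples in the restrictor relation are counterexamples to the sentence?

"her" takes "an assistant" as antecedent and "it" takes "a dataset"; both are donkey pronouns co-varying with the restrictor.
Strong reading: for every (p,d,a) with shared(p,d,a), cleaned(a,d).
Restrictor triples: (p1,d1,a3)→cleaned(a3,d1) ✓  (p1,d2,a1)→cleaned(a1,d2) ✓  (p1,d3,a4)→cleaned(a4,d3) ✗  (p1,d4,a1)→cleaned(a1,d4) ✓  (p1,d4,a2)→cleaned(a2,d4) ✓  (p2,d1,a1)→cleaned(a1,d1) ✗  (p2,d3,a2)→cleaned(a2,d3) ✗  (p2,d4,a1)→cleaned(a1,d4) ✓  (p2,d4,a2)→cleaned(a2,d4) ✓  (p2,d4,a4)→cleaned(a4,d4) ✗  (p3,d2,a1)→cleaned(a1,d2) ✓  (p3,d2,a4)→cleaned(a4,d2) ✗  (p3,d3,a1)→cleaned(a1,d3) ✗
Counterexamples (restrictor triples failing the scope): 6.

6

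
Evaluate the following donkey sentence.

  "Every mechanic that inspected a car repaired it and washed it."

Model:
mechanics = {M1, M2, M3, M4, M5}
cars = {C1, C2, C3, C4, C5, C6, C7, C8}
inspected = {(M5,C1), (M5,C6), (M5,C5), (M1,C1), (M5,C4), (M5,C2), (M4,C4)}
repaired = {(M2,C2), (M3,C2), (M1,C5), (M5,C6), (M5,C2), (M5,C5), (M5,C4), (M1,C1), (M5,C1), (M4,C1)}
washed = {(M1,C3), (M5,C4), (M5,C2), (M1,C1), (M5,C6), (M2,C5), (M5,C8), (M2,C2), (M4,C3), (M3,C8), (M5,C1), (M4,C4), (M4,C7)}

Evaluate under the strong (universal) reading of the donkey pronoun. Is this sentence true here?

False

"it" takes "a car" as antecedent — a donkey pronoun bound across the clause boundary.
Strong reading: for every (m,c) with inspected(m,c), repaired(m,c) ∧ washed(m,c).
Restrictor pairs: (M1,C1) ✓  (M4,C4) ✗  (M5,C1) ✓  (M5,C2) ✓  (M5,C4) ✓  (M5,C5) ✗  (M5,C6) ✓
Counterexample: (M4,C4) is in inspected but fails the scope.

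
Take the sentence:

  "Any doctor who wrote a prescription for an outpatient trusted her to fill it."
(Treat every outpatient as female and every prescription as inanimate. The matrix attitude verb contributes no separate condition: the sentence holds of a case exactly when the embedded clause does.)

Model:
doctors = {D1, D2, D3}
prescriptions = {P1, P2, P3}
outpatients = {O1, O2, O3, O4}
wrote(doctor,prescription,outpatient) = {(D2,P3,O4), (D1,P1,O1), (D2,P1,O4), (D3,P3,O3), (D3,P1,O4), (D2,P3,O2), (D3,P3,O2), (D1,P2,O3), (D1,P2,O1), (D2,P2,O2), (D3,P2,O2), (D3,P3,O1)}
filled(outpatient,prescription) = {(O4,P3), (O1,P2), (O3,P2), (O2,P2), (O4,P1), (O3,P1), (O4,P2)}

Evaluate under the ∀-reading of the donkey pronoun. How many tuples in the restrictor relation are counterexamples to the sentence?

"her" takes "an outpatient" as antecedent and "it" takes "a prescription"; both are donkey pronouns co-varying with the restrictor.
Strong reading: for every (d,p,o) with wrote(d,p,o), filled(o,p).
Restrictor triples: (D1,P1,O1)→filled(O1,P1) ✗  (D1,P2,O1)→filled(O1,P2) ✓  (D1,P2,O3)→filled(O3,P2) ✓  (D2,P1,O4)→filled(O4,P1) ✓  (D2,P2,O2)→filled(O2,P2) ✓  (D2,P3,O2)→filled(O2,P3) ✗  (D2,P3,O4)→filled(O4,P3) ✓  (D3,P1,O4)→filled(O4,P1) ✓  (D3,P2,O2)→filled(O2,P2) ✓  (D3,P3,O1)→filled(O1,P3) ✗  (D3,P3,O2)→filled(O2,P3) ✗  (D3,P3,O3)→filled(O3,P3) ✗
Counterexamples (restrictor triples failing the scope): 5.

5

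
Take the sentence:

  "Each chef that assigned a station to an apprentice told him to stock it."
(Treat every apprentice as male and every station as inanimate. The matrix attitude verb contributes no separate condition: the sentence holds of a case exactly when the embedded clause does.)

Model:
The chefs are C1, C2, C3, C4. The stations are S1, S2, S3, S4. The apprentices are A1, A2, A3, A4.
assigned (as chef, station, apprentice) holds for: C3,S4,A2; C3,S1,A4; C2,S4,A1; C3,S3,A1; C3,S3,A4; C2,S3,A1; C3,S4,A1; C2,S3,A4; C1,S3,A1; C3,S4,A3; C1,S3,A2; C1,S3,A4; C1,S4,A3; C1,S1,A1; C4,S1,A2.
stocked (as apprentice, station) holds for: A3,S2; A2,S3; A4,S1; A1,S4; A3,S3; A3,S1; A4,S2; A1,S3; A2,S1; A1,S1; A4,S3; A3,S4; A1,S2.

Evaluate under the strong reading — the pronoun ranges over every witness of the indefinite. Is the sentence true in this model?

"him" takes "an apprentice" as antecedent and "it" takes "a station"; both are donkey pronouns co-varying with the restrictor.
Strong reading: for every (c,s,a) with assigned(c,s,a), stocked(a,s).
Restrictor triples: (C1,S1,A1)→stocked(A1,S1) ✓  (C1,S3,A1)→stocked(A1,S3) ✓  (C1,S3,A2)→stocked(A2,S3) ✓  (C1,S3,A4)→stocked(A4,S3) ✓  (C1,S4,A3)→stocked(A3,S4) ✓  (C2,S3,A1)→stocked(A1,S3) ✓  (C2,S3,A4)→stocked(A4,S3) ✓  (C2,S4,A1)→stocked(A1,S4) ✓  (C3,S1,A4)→stocked(A4,S1) ✓  (C3,S3,A1)→stocked(A1,S3) ✓  (C3,S3,A4)→stocked(A4,S3) ✓  (C3,S4,A1)→stocked(A1,S4) ✓  (C3,S4,A2)→stocked(A2,S4) ✗  (C3,S4,A3)→stocked(A3,S4) ✓  (C4,S1,A2)→stocked(A2,S1) ✓
Counterexample: (C3,S4,A2) — stocked(A2,S4) does not hold.

False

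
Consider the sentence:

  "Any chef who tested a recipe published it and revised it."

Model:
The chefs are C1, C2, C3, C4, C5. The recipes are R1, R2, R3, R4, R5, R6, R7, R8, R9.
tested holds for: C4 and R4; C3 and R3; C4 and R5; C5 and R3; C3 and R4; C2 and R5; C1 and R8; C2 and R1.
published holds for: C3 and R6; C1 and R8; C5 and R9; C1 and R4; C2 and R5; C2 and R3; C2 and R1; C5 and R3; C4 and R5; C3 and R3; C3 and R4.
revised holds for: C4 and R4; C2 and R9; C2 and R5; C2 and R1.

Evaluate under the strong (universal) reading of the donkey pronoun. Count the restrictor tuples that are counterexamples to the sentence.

6

"it" takes "a recipe" as antecedent — a donkey pronoun bound across the clause boundary.
Strong reading: for every (c,r) with tested(c,r), published(c,r) ∧ revised(c,r).
Restrictor pairs: (C1,R8) ✗  (C2,R1) ✓  (C2,R5) ✓  (C3,R3) ✗  (C3,R4) ✗  (C4,R4) ✗  (C4,R5) ✗  (C5,R3) ✗
Counterexamples (restrictor pairs failing the scope): 6.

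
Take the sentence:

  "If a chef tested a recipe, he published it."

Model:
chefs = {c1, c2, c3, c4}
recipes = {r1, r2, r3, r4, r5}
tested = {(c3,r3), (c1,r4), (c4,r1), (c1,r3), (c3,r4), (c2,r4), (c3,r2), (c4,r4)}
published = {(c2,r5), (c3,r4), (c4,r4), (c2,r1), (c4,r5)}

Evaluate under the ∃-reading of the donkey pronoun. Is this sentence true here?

False

"it" takes "a recipe" as antecedent — a donkey pronoun bound across the clause boundary.
Weak reading: every chef c with some tested-recipe has at least one tested-recipe r such that published(c,r).
Per chef: c1:✗  c2:✗  c3:✓  c4:✓
c1 has no witness among its tested-recipes.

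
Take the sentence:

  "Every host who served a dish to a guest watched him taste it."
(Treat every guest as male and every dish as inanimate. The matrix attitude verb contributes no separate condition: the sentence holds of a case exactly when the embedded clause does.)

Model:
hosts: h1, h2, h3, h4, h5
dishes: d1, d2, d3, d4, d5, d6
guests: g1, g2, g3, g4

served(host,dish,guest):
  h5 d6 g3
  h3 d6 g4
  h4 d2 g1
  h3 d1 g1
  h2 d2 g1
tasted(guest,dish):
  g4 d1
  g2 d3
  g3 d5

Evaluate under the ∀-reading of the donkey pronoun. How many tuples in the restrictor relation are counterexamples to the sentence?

5

"him" takes "a guest" as antecedent and "it" takes "a dish"; both are donkey pronouns co-varying with the restrictor.
Strong reading: for every (h,d,g) with served(h,d,g), tasted(g,d).
Restrictor triples: (h2,d2,g1)→tasted(g1,d2) ✗  (h3,d1,g1)→tasted(g1,d1) ✗  (h3,d6,g4)→tasted(g4,d6) ✗  (h4,d2,g1)→tasted(g1,d2) ✗  (h5,d6,g3)→tasted(g3,d6) ✗
Counterexamples (restrictor triples failing the scope): 5.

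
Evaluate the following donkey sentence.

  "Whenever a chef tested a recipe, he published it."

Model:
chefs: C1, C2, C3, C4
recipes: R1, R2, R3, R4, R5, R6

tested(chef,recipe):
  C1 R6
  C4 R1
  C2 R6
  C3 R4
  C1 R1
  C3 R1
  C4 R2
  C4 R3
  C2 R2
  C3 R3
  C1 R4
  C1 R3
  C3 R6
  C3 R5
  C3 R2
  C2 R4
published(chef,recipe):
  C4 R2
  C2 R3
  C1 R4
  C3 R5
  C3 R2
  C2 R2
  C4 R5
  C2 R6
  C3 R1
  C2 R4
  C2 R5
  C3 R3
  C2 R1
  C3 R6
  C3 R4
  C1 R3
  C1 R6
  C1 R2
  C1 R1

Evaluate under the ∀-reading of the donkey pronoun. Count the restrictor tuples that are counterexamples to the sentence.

"it" takes "a recipe" as antecedent — a donkey pronoun bound across the clause boundary.
Strong reading: for every (c,r) with tested(c,r), published(c,r).
Restrictor pairs: (C1,R1) ✓  (C1,R3) ✓  (C1,R4) ✓  (C1,R6) ✓  (C2,R2) ✓  (C2,R4) ✓  (C2,R6) ✓  (C3,R1) ✓  (C3,R2) ✓  (C3,R3) ✓  (C3,R4) ✓  (C3,R5) ✓  (C3,R6) ✓  (C4,R1) ✗  (C4,R2) ✓  (C4,R3) ✗
Counterexamples (restrictor pairs failing the scope): 2.

2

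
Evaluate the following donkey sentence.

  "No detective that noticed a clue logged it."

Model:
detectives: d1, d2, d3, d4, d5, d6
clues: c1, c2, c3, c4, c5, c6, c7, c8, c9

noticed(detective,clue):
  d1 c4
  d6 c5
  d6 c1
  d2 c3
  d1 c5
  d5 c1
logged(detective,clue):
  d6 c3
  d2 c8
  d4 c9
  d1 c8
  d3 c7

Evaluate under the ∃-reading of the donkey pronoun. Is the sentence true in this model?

True

"it" takes "a clue" as antecedent — a donkey pronoun bound across the clause boundary.
Truth condition: for no (d,c) with noticed(d,c) does logged(d,c) hold.
Restrictor pairs — does the scope hold? (d1,c4):fails  (d1,c5):fails  (d2,c3):fails  (d5,c1):fails  (d6,c1):fails  (d6,c5):fails
Scope holds for no restrictor pair, so the sentence is true.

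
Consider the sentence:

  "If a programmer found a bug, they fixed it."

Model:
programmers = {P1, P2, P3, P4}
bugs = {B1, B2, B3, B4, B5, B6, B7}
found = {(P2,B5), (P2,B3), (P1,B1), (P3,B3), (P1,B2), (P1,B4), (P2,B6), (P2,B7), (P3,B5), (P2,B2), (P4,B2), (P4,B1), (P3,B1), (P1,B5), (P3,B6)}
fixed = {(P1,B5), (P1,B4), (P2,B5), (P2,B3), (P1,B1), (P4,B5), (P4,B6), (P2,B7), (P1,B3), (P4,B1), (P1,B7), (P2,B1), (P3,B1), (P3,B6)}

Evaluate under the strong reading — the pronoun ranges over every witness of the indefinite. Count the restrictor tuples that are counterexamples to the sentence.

"it" takes "a bug" as antecedent — a donkey pronoun bound across the clause boundary.
Strong reading: for every (p,b) with found(p,b), fixed(p,b).
Restrictor pairs: (P1,B1) ✓  (P1,B2) ✗  (P1,B4) ✓  (P1,B5) ✓  (P2,B2) ✗  (P2,B3) ✓  (P2,B5) ✓  (P2,B6) ✗  (P2,B7) ✓  (P3,B1) ✓  (P3,B3) ✗  (P3,B5) ✗  (P3,B6) ✓  (P4,B1) ✓  (P4,B2) ✗
Counterexamples (restrictor pairs failing the scope): 6.

6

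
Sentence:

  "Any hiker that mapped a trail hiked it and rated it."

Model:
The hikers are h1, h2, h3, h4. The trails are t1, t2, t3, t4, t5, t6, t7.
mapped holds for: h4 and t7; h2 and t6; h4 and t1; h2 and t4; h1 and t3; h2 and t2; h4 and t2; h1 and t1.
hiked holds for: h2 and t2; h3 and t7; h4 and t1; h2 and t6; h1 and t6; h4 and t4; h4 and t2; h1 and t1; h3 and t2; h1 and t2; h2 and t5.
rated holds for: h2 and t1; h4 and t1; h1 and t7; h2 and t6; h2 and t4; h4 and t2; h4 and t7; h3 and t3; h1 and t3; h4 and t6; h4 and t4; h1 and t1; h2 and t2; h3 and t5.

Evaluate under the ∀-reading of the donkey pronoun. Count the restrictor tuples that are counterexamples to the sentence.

"it" takes "a trail" as antecedent — a donkey pronoun bound across the clause boundary.
Strong reading: for every (h,t) with mapped(h,t), hiked(h,t) ∧ rated(h,t).
Restrictor pairs: (h1,t1) ✓  (h1,t3) ✗  (h2,t2) ✓  (h2,t4) ✗  (h2,t6) ✓  (h4,t1) ✓  (h4,t2) ✓  (h4,t7) ✗
Counterexamples (restrictor pairs failing the scope): 3.

3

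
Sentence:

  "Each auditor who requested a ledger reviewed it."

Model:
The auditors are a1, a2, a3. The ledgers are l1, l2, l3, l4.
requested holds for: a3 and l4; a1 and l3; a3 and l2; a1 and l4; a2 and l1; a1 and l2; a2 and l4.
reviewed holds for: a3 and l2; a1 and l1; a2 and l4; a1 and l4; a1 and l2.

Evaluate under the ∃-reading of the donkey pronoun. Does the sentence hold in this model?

"it" takes "a ledger" as antecedent — a donkey pronoun bound across the clause boundary.
Weak reading: every auditor a with some requested-ledger has at least one requested-ledger l such that reviewed(a,l).
Per auditor: a1:✓  a2:✓  a3:✓
Every auditor in the restrictor has a witness.

True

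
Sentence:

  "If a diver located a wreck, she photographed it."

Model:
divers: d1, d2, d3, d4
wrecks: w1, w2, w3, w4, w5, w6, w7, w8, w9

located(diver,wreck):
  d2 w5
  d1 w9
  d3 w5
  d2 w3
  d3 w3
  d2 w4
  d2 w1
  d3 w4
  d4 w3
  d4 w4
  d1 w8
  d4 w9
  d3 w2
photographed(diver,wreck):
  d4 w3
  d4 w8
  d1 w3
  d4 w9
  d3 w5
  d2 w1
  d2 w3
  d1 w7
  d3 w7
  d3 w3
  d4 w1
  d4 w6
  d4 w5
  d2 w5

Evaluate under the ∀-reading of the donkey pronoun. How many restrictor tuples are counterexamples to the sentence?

6

"it" takes "a wreck" as antecedent — a donkey pronoun bound across the clause boundary.
Strong reading: for every (d,w) with located(d,w), photographed(d,w).
Restrictor pairs: (d1,w8) ✗  (d1,w9) ✗  (d2,w1) ✓  (d2,w3) ✓  (d2,w4) ✗  (d2,w5) ✓  (d3,w2) ✗  (d3,w3) ✓  (d3,w4) ✗  (d3,w5) ✓  (d4,w3) ✓  (d4,w4) ✗  (d4,w9) ✓
Counterexamples (restrictor pairs failing the scope): 6.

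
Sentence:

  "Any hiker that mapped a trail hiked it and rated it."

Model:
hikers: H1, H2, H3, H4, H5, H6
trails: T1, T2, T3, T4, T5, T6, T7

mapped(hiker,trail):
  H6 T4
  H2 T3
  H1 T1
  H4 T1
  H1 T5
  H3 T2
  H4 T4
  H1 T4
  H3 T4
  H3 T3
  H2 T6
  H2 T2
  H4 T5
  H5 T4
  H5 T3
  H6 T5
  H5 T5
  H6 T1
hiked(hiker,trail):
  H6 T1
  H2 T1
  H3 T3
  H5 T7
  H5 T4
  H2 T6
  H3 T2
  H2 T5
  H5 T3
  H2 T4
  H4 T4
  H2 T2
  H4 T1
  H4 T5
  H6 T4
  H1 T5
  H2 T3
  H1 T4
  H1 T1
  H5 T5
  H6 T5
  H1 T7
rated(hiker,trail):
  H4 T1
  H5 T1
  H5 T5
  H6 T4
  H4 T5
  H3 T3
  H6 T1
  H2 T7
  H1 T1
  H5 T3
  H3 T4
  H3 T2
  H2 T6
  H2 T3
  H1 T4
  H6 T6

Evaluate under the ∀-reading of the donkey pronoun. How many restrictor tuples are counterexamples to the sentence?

6

"it" takes "a trail" as antecedent — a donkey pronoun bound across the clause boundary.
Strong reading: for every (h,t) with mapped(h,t), hiked(h,t) ∧ rated(h,t).
Restrictor pairs: (H1,T1) ✓  (H1,T4) ✓  (H1,T5) ✗  (H2,T2) ✗  (H2,T3) ✓  (H2,T6) ✓  (H3,T2) ✓  (H3,T3) ✓  (H3,T4) ✗  (H4,T1) ✓  (H4,T4) ✗  (H4,T5) ✓  (H5,T3) ✓  (H5,T4) ✗  (H5,T5) ✓  (H6,T1) ✓  (H6,T4) ✓  (H6,T5) ✗
Counterexamples (restrictor pairs failing the scope): 6.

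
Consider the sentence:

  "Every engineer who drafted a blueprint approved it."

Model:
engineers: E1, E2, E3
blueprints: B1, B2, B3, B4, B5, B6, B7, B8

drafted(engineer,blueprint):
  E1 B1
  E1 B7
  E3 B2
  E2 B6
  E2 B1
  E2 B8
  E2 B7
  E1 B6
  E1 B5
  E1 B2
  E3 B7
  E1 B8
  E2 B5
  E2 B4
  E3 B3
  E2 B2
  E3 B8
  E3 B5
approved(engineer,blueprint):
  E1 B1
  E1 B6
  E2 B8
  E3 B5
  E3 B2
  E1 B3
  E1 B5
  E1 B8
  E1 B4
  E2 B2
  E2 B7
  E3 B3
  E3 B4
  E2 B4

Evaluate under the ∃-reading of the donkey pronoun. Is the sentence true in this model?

"it" takes "a blueprint" as antecedent — a donkey pronoun bound across the clause boundary.
Weak reading: every engineer e with some drafted-blueprint has at least one drafted-blueprint b such that approved(e,b).
Per engineer: E1:✓  E2:✓  E3:✓
Every engineer in the restrictor has a witness.

True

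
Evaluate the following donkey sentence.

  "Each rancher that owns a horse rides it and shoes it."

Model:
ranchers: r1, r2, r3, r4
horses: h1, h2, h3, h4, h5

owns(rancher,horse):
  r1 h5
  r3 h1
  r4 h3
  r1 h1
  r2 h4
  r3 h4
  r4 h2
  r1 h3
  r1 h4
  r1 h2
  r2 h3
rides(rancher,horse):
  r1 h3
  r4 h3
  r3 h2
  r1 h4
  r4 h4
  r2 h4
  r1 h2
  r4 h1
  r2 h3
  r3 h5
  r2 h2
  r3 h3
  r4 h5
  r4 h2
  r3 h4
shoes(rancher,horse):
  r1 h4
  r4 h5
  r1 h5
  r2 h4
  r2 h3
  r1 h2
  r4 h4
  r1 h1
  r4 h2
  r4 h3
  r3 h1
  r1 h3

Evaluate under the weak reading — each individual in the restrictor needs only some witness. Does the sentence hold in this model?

"it" takes "a horse" as antecedent — a donkey pronoun bound across the clause boundary.
Weak reading: every rancher r with some owns-horse has at least one owns-horse h such that rides(r,h) ∧ shoes(r,h).
Per rancher: r1:✓  r2:✓  r3:✗  r4:✓
r3 has no witness among its owns-horses.

False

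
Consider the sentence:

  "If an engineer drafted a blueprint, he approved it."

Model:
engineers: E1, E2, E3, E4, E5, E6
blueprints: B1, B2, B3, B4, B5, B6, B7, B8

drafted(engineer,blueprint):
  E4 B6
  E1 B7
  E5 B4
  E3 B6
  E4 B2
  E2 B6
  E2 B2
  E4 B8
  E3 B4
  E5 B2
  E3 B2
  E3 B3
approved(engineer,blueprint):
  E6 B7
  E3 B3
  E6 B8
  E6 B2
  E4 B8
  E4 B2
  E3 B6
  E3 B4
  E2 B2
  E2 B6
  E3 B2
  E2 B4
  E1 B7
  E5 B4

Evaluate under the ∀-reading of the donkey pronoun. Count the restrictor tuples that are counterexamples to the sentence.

2

"it" takes "a blueprint" as antecedent — a donkey pronoun bound across the clause boundary.
Strong reading: for every (e,b) with drafted(e,b), approved(e,b).
Restrictor pairs: (E1,B7) ✓  (E2,B2) ✓  (E2,B6) ✓  (E3,B2) ✓  (E3,B3) ✓  (E3,B4) ✓  (E3,B6) ✓  (E4,B2) ✓  (E4,B6) ✗  (E4,B8) ✓  (E5,B2) ✗  (E5,B4) ✓
Counterexamples (restrictor pairs failing the scope): 2.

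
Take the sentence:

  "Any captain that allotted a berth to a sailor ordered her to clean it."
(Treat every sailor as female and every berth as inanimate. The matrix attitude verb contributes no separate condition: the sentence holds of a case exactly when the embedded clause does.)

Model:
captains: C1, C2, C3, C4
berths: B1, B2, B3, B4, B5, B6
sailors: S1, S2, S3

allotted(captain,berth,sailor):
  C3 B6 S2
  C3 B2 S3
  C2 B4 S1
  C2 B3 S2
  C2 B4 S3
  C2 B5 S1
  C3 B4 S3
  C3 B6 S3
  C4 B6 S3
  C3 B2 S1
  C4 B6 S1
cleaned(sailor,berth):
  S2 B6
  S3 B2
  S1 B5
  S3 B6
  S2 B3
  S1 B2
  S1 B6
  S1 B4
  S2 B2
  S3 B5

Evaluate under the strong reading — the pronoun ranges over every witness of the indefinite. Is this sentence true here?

False

"her" takes "a sailor" as antecedent and "it" takes "a berth"; both are donkey pronouns co-varying with the restrictor.
Strong reading: for every (c,b,s) with allotted(c,b,s), cleaned(s,b).
Restrictor triples: (C2,B3,S2)→cleaned(S2,B3) ✓  (C2,B4,S1)→cleaned(S1,B4) ✓  (C2,B4,S3)→cleaned(S3,B4) ✗  (C2,B5,S1)→cleaned(S1,B5) ✓  (C3,B2,S1)→cleaned(S1,B2) ✓  (C3,B2,S3)→cleaned(S3,B2) ✓  (C3,B4,S3)→cleaned(S3,B4) ✗  (C3,B6,S2)→cleaned(S2,B6) ✓  (C3,B6,S3)→cleaned(S3,B6) ✓  (C4,B6,S1)→cleaned(S1,B6) ✓  (C4,B6,S3)→cleaned(S3,B6) ✓
Counterexample: (C2,B4,S3) — cleaned(S3,B4) does not hold.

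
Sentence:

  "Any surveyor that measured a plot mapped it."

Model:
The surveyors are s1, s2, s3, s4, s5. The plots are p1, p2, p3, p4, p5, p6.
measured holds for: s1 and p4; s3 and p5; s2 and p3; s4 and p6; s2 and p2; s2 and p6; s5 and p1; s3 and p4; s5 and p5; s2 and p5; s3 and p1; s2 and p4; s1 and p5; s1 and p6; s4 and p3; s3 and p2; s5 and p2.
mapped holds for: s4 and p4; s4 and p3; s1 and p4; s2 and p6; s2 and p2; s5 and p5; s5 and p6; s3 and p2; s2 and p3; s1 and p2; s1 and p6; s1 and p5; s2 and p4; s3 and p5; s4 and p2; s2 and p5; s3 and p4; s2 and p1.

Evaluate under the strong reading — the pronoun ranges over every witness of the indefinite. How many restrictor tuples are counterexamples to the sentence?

4

"it" takes "a plot" as antecedent — a donkey pronoun bound across the clause boundary.
Strong reading: for every (s,p) with measured(s,p), mapped(s,p).
Restrictor pairs: (s1,p4) ✓  (s1,p5) ✓  (s1,p6) ✓  (s2,p2) ✓  (s2,p3) ✓  (s2,p4) ✓  (s2,p5) ✓  (s2,p6) ✓  (s3,p1) ✗  (s3,p2) ✓  (s3,p4) ✓  (s3,p5) ✓  (s4,p3) ✓  (s4,p6) ✗  (s5,p1) ✗  (s5,p2) ✗  (s5,p5) ✓
Counterexamples (restrictor pairs failing the scope): 4.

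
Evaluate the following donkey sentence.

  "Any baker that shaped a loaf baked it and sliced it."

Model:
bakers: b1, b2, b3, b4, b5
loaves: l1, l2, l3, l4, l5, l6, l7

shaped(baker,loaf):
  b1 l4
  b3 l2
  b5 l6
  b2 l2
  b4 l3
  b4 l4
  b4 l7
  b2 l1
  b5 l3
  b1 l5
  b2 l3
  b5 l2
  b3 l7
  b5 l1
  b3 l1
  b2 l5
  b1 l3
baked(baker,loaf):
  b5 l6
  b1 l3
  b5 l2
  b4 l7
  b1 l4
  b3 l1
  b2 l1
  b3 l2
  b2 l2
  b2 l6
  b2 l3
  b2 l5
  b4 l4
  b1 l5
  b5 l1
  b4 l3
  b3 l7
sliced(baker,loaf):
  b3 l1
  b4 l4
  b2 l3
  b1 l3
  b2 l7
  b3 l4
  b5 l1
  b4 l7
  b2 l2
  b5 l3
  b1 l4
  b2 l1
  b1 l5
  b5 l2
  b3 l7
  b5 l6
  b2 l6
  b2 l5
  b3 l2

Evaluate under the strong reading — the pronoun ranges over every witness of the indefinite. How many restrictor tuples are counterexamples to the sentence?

"it" takes "a loaf" as antecedent — a donkey pronoun bound across the clause boundary.
Strong reading: for every (b,l) with shaped(b,l), baked(b,l) ∧ sliced(b,l).
Restrictor pairs: (b1,l3) ✓  (b1,l4) ✓  (b1,l5) ✓  (b2,l1) ✓  (b2,l2) ✓  (b2,l3) ✓  (b2,l5) ✓  (b3,l1) ✓  (b3,l2) ✓  (b3,l7) ✓  (b4,l3) ✗  (b4,l4) ✓  (b4,l7) ✓  (b5,l1) ✓  (b5,l2) ✓  (b5,l3) ✗  (b5,l6) ✓
Counterexamples (restrictor pairs failing the scope): 2.

2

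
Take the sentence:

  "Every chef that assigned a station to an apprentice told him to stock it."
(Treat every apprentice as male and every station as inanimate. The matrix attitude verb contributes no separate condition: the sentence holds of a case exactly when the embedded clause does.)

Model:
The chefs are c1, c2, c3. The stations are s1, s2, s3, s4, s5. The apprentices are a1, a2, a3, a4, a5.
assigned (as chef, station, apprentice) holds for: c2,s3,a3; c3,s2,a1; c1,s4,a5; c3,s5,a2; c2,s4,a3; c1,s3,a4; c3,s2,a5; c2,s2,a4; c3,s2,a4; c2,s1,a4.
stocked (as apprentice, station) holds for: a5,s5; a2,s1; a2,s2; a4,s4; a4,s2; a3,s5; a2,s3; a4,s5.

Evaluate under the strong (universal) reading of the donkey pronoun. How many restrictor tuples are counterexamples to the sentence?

8

"him" takes "an apprentice" as antecedent and "it" takes "a station"; both are donkey pronouns co-varying with the restrictor.
Strong reading: for every (c,s,a) with assigned(c,s,a), stocked(a,s).
Restrictor triples: (c1,s3,a4)→stocked(a4,s3) ✗  (c1,s4,a5)→stocked(a5,s4) ✗  (c2,s1,a4)→stocked(a4,s1) ✗  (c2,s2,a4)→stocked(a4,s2) ✓  (c2,s3,a3)→stocked(a3,s3) ✗  (c2,s4,a3)→stocked(a3,s4) ✗  (c3,s2,a1)→stocked(a1,s2) ✗  (c3,s2,a4)→stocked(a4,s2) ✓  (c3,s2,a5)→stocked(a5,s2) ✗  (c3,s5,a2)→stocked(a2,s5) ✗
Counterexamples (restrictor triples failing the scope): 8.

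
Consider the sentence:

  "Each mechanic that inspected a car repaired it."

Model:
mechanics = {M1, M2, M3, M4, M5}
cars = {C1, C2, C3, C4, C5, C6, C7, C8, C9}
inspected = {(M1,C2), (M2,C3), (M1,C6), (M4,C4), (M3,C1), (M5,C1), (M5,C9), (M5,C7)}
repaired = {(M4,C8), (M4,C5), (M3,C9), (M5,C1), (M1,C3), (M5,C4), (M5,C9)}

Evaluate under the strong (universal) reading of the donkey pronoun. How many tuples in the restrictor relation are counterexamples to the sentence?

6

"it" takes "a car" as antecedent — a donkey pronoun bound across the clause boundary.
Strong reading: for every (m,c) with inspected(m,c), repaired(m,c).
Restrictor pairs: (M1,C2) ✗  (M1,C6) ✗  (M2,C3) ✗  (M3,C1) ✗  (M4,C4) ✗  (M5,C1) ✓  (M5,C7) ✗  (M5,C9) ✓
Counterexamples (restrictor pairs failing the scope): 6.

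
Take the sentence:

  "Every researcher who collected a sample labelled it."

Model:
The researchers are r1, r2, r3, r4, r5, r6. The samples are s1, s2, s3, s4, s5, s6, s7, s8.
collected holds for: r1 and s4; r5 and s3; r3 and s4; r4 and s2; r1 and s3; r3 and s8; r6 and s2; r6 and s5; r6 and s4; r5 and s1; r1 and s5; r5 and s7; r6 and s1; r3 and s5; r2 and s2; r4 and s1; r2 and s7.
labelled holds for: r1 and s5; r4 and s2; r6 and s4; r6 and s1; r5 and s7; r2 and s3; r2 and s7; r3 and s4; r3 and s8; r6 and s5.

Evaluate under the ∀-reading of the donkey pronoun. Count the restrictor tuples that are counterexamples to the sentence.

"it" takes "a sample" as antecedent — a donkey pronoun bound across the clause boundary.
Strong reading: for every (r,s) with collected(r,s), labelled(r,s).
Restrictor pairs: (r1,s3) ✗  (r1,s4) ✗  (r1,s5) ✓  (r2,s2) ✗  (r2,s7) ✓  (r3,s4) ✓  (r3,s5) ✗  (r3,s8) ✓  (r4,s1) ✗  (r4,s2) ✓  (r5,s1) ✗  (r5,s3) ✗  (r5,s7) ✓  (r6,s1) ✓  (r6,s2) ✗  (r6,s4) ✓  (r6,s5) ✓
Counterexamples (restrictor pairs failing the scope): 8.

8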